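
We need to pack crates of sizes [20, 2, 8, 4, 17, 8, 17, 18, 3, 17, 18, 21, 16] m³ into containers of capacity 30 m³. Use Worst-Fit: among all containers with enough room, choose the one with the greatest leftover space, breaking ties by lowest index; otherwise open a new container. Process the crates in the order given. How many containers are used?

8

container 1: place 20 m³, 10 m³ left
container 1: place 2 m³, 8 m³ left
container 1: place 8 m³, 0 m³ left
container 2: place 4 m³, 26 m³ left
container 2: place 17 m³, 9 m³ left
container 2: place 8 m³, 1 m³ left
container 3: place 17 m³, 13 m³ left
container 4: place 18 m³, 12 m³ left
container 3: place 3 m³, 10 m³ left
container 5: place 17 m³, 13 m³ left
container 6: place 18 m³, 12 m³ left
container 7: place 21 m³, 9 m³ left
container 8: place 16 m³, 14 m³ left
Final containers: [20,2,8] [4,17,8] [17,3] [18] [17] [18] [21] [16].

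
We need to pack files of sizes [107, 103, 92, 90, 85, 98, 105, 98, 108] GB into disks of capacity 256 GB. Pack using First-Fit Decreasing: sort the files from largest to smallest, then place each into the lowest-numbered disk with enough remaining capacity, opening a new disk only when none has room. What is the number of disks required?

5

Sorted descending: 108, 107, 105, 103, 98, 98, 92, 90, 85.
disk 1: place 108 GB, 148 GB left
disk 1: place 107 GB, 41 GB left
disk 2: place 105 GB, 151 GB left
disk 2: place 103 GB, 48 GB left
disk 3: place 98 GB, 158 GB left
disk 3: place 98 GB, 60 GB left
disk 4: place 92 GB, 164 GB left
disk 4: place 90 GB, 74 GB left
disk 5: place 85 GB, 171 GB left
Final disks: [108,107] [105,103] [98,98] [92,90] [85].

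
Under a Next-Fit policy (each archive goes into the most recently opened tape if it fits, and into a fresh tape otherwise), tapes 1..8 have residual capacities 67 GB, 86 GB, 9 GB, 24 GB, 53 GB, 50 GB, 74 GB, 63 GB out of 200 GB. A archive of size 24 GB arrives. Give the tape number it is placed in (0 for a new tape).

8

Next-Fit only looks at tape 8, which has 63 GB free.
24 GB fits there.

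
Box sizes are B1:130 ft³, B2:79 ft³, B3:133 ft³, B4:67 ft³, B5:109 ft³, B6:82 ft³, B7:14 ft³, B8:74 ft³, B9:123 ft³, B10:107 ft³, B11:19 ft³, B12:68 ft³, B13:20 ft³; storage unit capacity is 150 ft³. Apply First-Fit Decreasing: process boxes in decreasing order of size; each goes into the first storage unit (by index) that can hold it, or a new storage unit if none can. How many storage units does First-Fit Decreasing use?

8

Sorted descending: 133, 130, 123, 109, 107, 82, 79, 74, 68, 67, 20, 19, 14.
storage unit 1: place 133 ft³, 17 ft³ left
storage unit 2: place 130 ft³, 20 ft³ left
storage unit 3: place 123 ft³, 27 ft³ left
storage unit 4: place 109 ft³, 41 ft³ left
storage unit 5: place 107 ft³, 43 ft³ left
storage unit 6: place 82 ft³, 68 ft³ left
storage unit 7: place 79 ft³, 71 ft³ left
storage unit 8: place 74 ft³, 76 ft³ left
storage unit 6: place 68 ft³, 0 ft³ left
storage unit 7: place 67 ft³, 4 ft³ left
storage unit 2: place 20 ft³, 0 ft³ left
storage unit 3: place 19 ft³, 8 ft³ left
storage unit 1: place 14 ft³, 3 ft³ left
Final storage units: [133,14] [130,20] [123,19] [109] [107] [82,68] [79,67] [74].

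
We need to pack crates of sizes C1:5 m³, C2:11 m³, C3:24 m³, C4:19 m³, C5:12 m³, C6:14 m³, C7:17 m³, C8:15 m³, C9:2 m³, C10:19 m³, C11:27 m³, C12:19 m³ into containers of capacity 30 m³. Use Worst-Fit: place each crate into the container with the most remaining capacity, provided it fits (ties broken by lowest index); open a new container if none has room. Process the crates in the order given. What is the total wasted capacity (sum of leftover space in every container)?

container 1: place C1 (5 m³), 25 m³ left
container 1: place C2 (11 m³), 14 m³ left
container 2: place C3 (24 m³), 6 m³ left
container 3: place C4 (19 m³), 11 m³ left
container 1: place C5 (12 m³), 2 m³ left
container 4: place C6 (14 m³), 16 m³ left
container 5: place C7 (17 m³), 13 m³ left
container 4: place C8 (15 m³), 1 m³ left
container 5: place C9 (2 m³), 11 m³ left
container 6: place C10 (19 m³), 11 m³ left
container 7: place C11 (27 m³), 3 m³ left
container 8: place C12 (19 m³), 11 m³ left
8 containers × 30 m³ = 240 m³; used 184 m³; unused 56 m³.

56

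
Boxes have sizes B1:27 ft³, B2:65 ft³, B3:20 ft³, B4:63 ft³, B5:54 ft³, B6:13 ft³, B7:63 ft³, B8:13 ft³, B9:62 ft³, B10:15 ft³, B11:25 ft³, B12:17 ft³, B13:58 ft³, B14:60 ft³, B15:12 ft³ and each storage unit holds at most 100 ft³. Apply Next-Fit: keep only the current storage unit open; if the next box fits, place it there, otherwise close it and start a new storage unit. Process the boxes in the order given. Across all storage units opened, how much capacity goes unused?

storage unit 1: place B1 (27 ft³), 73 ft³ left
storage unit 1: place B2 (65 ft³), 8 ft³ left
storage unit 2: place B3 (20 ft³), 80 ft³ left
storage unit 2: place B4 (63 ft³), 17 ft³ left
storage unit 3: place B5 (54 ft³), 46 ft³ left
storage unit 3: place B6 (13 ft³), 33 ft³ left
storage unit 4: place B7 (63 ft³), 37 ft³ left
storage unit 4: place B8 (13 ft³), 24 ft³ left
storage unit 5: place B9 (62 ft³), 38 ft³ left
storage unit 5: place B10 (15 ft³), 23 ft³ left
storage unit 6: place B11 (25 ft³), 75 ft³ left
storage unit 6: place B12 (17 ft³), 58 ft³ left
storage unit 6: place B13 (58 ft³), 0 ft³ left
storage unit 7: place B14 (60 ft³), 40 ft³ left
storage unit 7: place B15 (12 ft³), 28 ft³ left
7 storage units × 100 ft³ = 700 ft³; used 567 ft³; unused 133 ft³.

133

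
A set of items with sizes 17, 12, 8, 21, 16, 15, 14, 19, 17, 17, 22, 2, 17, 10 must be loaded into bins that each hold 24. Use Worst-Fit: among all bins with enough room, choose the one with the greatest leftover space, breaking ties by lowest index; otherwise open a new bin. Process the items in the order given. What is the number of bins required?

Put 17 in bin 1; 7 remain.
Put 12 in bin 2; 12 remain.
Put 8 in bin 2; 4 remain.
Put 21 in bin 3; 3 remain.
Put 16 in bin 4; 8 remain.
Put 15 in bin 5; 9 remain.
Put 14 in bin 6; 10 remain.
Put 19 in bin 7; 5 remain.
Put 17 in bin 8; 7 remain.
Put 17 in bin 9; 7 remain.
Put 22 in bin 10; 2 remain.
Put 2 in bin 6; 8 remain.
Put 17 in bin 11; 7 remain.
Put 10 in bin 12; 14 remain.

12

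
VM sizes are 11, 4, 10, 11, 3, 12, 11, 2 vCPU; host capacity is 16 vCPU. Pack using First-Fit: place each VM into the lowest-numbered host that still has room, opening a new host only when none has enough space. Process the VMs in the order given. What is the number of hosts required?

5

11 vCPU → host 1 (remaining 5 vCPU)
4 vCPU → host 1 (remaining 1 vCPU)
10 vCPU → host 2 (remaining 6 vCPU)
11 vCPU → host 3 (remaining 5 vCPU)
3 vCPU → host 2 (remaining 3 vCPU)
12 vCPU → host 4 (remaining 4 vCPU)
11 vCPU → host 5 (remaining 5 vCPU)
2 vCPU → host 2 (remaining 1 vCPU)
Final hosts: [11,4] [10,3,2] [11] [12] [11].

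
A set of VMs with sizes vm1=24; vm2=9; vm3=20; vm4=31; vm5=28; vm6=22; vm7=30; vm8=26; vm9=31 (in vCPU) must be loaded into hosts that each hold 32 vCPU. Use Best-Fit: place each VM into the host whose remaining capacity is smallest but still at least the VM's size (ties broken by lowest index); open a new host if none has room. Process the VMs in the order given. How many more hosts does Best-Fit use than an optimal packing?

0

Best-Fit: [24] [9,20] [31] [28] [22] [30] [26] [31] → 8 hosts.
8 VMs exceed 16 vCPU (half the capacity), and no two of those can share a host, so at least 8 hosts are needed.
So 8 is already optimal.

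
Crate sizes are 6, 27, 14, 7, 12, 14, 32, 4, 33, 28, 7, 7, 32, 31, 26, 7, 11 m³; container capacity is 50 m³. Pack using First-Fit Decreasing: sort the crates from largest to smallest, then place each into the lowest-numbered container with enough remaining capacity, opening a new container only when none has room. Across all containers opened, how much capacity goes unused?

Sorted descending: 33, 32, 32, 31, 28, 27, 26, 14, 14, 12, 11, 7, 7, 7, 7, 6, 4.
33 m³ → container 1 (remaining 17 m³)
32 m³ → container 2 (remaining 18 m³)
32 m³ → container 3 (remaining 18 m³)
31 m³ → container 4 (remaining 19 m³)
28 m³ → container 5 (remaining 22 m³)
27 m³ → container 6 (remaining 23 m³)
26 m³ → container 7 (remaining 24 m³)
14 m³ → container 1 (remaining 3 m³)
14 m³ → container 2 (remaining 4 m³)
12 m³ → container 3 (remaining 6 m³)
11 m³ → container 4 (remaining 8 m³)
7 m³ → container 4 (remaining 1 m³)
7 m³ → container 5 (remaining 15 m³)
7 m³ → container 5 (remaining 8 m³)
7 m³ → container 5 (remaining 1 m³)
6 m³ → container 3 (remaining 0 m³)
4 m³ → container 2 (remaining 0 m³)
7 containers × 50 m³ = 350 m³; used 298 m³; unused 52 m³.

52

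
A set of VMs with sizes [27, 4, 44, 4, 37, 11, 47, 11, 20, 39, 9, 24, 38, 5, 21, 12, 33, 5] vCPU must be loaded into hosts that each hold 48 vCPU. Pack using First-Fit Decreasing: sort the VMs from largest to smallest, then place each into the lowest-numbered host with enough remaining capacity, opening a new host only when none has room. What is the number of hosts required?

Sorted descending: 47, 44, 39, 38, 37, 33, 27, 24, 21, 20, 12, 11, 11, 9, 5, 5, 4, 4.
Put 47 vCPU in host 1; 1 vCPU remain.
Put 44 vCPU in host 2; 4 vCPU remain.
Put 39 vCPU in host 3; 9 vCPU remain.
Put 38 vCPU in host 4; 10 vCPU remain.
Put 37 vCPU in host 5; 11 vCPU remain.
Put 33 vCPU in host 6; 15 vCPU remain.
Put 27 vCPU in host 7; 21 vCPU remain.
Put 24 vCPU in host 8; 24 vCPU remain.
Put 21 vCPU in host 7; 0 vCPU remain.
Put 20 vCPU in host 8; 4 vCPU remain.
Put 12 vCPU in host 6; 3 vCPU remain.
Put 11 vCPU in host 5; 0 vCPU remain.
Put 11 vCPU in host 9; 37 vCPU remain.
Put 9 vCPU in host 3; 0 vCPU remain.
Put 5 vCPU in host 4; 5 vCPU remain.
Put 5 vCPU in host 4; 0 vCPU remain.
Put 4 vCPU in host 2; 0 vCPU remain.
Put 4 vCPU in host 8; 0 vCPU remain.

9 hosts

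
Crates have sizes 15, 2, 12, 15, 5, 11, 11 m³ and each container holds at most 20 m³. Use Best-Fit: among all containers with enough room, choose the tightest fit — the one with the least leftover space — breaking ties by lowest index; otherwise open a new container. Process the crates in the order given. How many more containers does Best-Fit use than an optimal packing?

0

Best-Fit: [15,2] [12] [15,5] [11] [11] → 5 containers.
5 crates exceed 10 m³ (half the capacity), and no two of those can share a container, so at least 5 containers are needed.
So 5 is already optimal.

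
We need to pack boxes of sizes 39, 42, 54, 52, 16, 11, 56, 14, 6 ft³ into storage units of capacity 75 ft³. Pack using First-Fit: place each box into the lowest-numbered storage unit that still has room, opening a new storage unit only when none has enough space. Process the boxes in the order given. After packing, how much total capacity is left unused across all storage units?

85

storage unit 1: place 39 ft³, 36 ft³ left
storage unit 2: place 42 ft³, 33 ft³ left
storage unit 3: place 54 ft³, 21 ft³ left
storage unit 4: place 52 ft³, 23 ft³ left
storage unit 1: place 16 ft³, 20 ft³ left
storage unit 1: place 11 ft³, 9 ft³ left
storage unit 5: place 56 ft³, 19 ft³ left
storage unit 2: place 14 ft³, 19 ft³ left
storage unit 1: place 6 ft³, 3 ft³ left
5 storage units × 75 ft³ = 375 ft³; used 290 ft³; unused 85 ft³.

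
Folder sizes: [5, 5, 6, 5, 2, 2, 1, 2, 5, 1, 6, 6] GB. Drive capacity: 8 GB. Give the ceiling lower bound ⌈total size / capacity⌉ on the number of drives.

Total size = 5 + 5 + 6 + 5 + 2 + 2 + 1 + 2 + 5 + 1 + 6 + 6 = 46 GB.
⌈46 / 8⌉ = 6.

6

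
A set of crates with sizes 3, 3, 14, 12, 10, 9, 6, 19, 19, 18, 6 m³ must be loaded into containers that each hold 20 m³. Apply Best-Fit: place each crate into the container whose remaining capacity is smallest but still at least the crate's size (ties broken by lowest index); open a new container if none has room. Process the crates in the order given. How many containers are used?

3 m³ → container 1 (remaining 17 m³)
3 m³ → container 1 (remaining 14 m³)
14 m³ → container 1 (remaining 0 m³)
12 m³ → container 2 (remaining 8 m³)
10 m³ → container 3 (remaining 10 m³)
9 m³ → container 3 (remaining 1 m³)
6 m³ → container 2 (remaining 2 m³)
19 m³ → container 4 (remaining 1 m³)
19 m³ → container 5 (remaining 1 m³)
18 m³ → container 6 (remaining 2 m³)
6 m³ → container 7 (remaining 14 m³)

7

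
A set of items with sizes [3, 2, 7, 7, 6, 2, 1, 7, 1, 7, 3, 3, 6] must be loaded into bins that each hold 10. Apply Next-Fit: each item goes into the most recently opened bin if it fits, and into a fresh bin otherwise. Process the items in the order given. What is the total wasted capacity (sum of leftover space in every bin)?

15

bin 1: place 3, 7 left
bin 1: place 2, 5 left
bin 2: place 7, 3 left
bin 3: place 7, 3 left
bin 4: place 6, 4 left
bin 4: place 2, 2 left
bin 4: place 1, 1 left
bin 5: place 7, 3 left
bin 5: place 1, 2 left
bin 6: place 7, 3 left
bin 6: place 3, 0 left
bin 7: place 3, 7 left
bin 7: place 6, 1 left
7 bins × 10 = 70; used 55; unused 15.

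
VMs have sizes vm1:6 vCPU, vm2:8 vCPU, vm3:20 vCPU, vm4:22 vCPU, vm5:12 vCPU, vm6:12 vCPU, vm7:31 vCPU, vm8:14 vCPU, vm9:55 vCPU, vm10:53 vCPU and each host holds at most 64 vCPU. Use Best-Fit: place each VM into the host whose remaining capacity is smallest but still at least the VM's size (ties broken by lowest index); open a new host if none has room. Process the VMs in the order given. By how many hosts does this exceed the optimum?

1

Best-Fit: [6,8,20,22] [12,12,31] [14] [55] [53] → 5 hosts.
Total size 233 vCPU; any packing needs at least ⌈233/64⌉ = 4 hosts.
An optimal packing achieves that bound: [55,8] [53,6] [31,22] [20,14,12,12] → 4 hosts.
Excess: 5 − 4 = 1.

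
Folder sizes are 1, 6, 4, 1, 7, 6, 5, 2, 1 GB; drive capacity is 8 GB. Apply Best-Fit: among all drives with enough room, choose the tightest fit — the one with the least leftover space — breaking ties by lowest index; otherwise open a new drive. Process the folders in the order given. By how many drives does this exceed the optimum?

0

Best-Fit: [1,6,1] [4] [7,1] [6,2] [5] → 5 drives.
Total size 33 GB; any packing needs at least ⌈33/8⌉ = 5 drives.
So 5 is already optimal.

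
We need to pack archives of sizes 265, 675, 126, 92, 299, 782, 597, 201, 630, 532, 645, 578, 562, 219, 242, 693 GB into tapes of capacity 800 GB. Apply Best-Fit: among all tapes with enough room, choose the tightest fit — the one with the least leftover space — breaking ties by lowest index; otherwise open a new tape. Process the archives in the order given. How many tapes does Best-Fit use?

10

Put 265 GB in tape 1; 535 GB remain.
Put 675 GB in tape 2; 125 GB remain.
Put 126 GB in tape 1; 409 GB remain.
Put 92 GB in tape 2; 33 GB remain.
Put 299 GB in tape 1; 110 GB remain.
Put 782 GB in tape 3; 18 GB remain.
Put 597 GB in tape 4; 203 GB remain.
Put 201 GB in tape 4; 2 GB remain.
Put 630 GB in tape 5; 170 GB remain.
Put 532 GB in tape 6; 268 GB remain.
Put 645 GB in tape 7; 155 GB remain.
Put 578 GB in tape 8; 222 GB remain.
Put 562 GB in tape 9; 238 GB remain.
Put 219 GB in tape 8; 3 GB remain.
Put 242 GB in tape 6; 26 GB remain.
Put 693 GB in tape 10; 107 GB remain.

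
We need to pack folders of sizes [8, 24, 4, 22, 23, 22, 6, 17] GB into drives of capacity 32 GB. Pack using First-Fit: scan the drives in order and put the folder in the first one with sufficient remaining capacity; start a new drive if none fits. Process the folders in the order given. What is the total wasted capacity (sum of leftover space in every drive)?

Put 8 GB in drive 1; 24 GB remain.
Put 24 GB in drive 1; 0 GB remain.
Put 4 GB in drive 2; 28 GB remain.
Put 22 GB in drive 2; 6 GB remain.
Put 23 GB in drive 3; 9 GB remain.
Put 22 GB in drive 4; 10 GB remain.
Put 6 GB in drive 2; 0 GB remain.
Put 17 GB in drive 5; 15 GB remain.
5 drives × 32 GB = 160 GB; used 126 GB; unused 34 GB.

34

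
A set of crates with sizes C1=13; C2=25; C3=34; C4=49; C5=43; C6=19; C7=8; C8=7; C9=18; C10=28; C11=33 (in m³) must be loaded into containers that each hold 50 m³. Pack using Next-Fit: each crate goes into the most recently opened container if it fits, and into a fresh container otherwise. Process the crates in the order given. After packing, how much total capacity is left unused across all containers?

Put C1 (13 m³) in container 1; 37 m³ remain.
Put C2 (25 m³) in container 1; 12 m³ remain.
Put C3 (34 m³) in container 2; 16 m³ remain.
Put C4 (49 m³) in container 3; 1 m³ remain.
Put C5 (43 m³) in container 4; 7 m³ remain.
Put C6 (19 m³) in container 5; 31 m³ remain.
Put C7 (8 m³) in container 5; 23 m³ remain.
Put C8 (7 m³) in container 5; 16 m³ remain.
Put C9 (18 m³) in container 6; 32 m³ remain.
Put C10 (28 m³) in container 6; 4 m³ remain.
Put C11 (33 m³) in container 7; 17 m³ remain.
7 containers × 50 m³ = 350 m³; used 277 m³; unused 73 m³.

73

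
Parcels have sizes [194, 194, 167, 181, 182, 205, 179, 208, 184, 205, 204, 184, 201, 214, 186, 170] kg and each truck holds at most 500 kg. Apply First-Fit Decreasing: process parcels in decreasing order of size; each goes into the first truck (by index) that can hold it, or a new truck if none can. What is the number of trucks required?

8

Sorted descending: 214, 208, 205, 205, 204, 201, 194, 194, 186, 184, 184, 182, 181, 179, 170, 167.
truck 1: place 214 kg, 286 kg left
truck 1: place 208 kg, 78 kg left
truck 2: place 205 kg, 295 kg left
truck 2: place 205 kg, 90 kg left
truck 3: place 204 kg, 296 kg left
truck 3: place 201 kg, 95 kg left
truck 4: place 194 kg, 306 kg left
truck 4: place 194 kg, 112 kg left
truck 5: place 186 kg, 314 kg left
truck 5: place 184 kg, 130 kg left
truck 6: place 184 kg, 316 kg left
truck 6: place 182 kg, 134 kg left
truck 7: place 181 kg, 319 kg left
truck 7: place 179 kg, 140 kg left
truck 8: place 170 kg, 330 kg left
truck 8: place 167 kg, 163 kg left
Final trucks: [214,208] [205,205] [204,201] [194,194] [186,184] [184,182] [181,179] [170,167].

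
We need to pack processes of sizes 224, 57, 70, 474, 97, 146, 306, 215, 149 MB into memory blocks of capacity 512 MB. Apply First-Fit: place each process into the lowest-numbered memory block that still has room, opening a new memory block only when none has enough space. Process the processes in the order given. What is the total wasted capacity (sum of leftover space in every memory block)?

memory block 1: place 224 MB, 288 MB left
memory block 1: place 57 MB, 231 MB left
memory block 1: place 70 MB, 161 MB left
memory block 2: place 474 MB, 38 MB left
memory block 1: place 97 MB, 64 MB left
memory block 3: place 146 MB, 366 MB left
memory block 3: place 306 MB, 60 MB left
memory block 4: place 215 MB, 297 MB left
memory block 4: place 149 MB, 148 MB left
4 memory blocks × 512 MB = 2048 MB; used 1738 MB; unused 310 MB.

310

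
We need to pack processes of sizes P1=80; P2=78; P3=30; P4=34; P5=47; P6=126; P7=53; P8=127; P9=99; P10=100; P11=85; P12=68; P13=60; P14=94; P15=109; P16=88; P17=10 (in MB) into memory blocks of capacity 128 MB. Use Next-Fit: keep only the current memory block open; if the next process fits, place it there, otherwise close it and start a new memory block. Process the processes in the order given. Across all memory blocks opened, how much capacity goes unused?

376

memory block 1: place P1 (80 MB), 48 MB left
memory block 2: place P2 (78 MB), 50 MB left
memory block 2: place P3 (30 MB), 20 MB left
memory block 3: place P4 (34 MB), 94 MB left
memory block 3: place P5 (47 MB), 47 MB left
memory block 4: place P6 (126 MB), 2 MB left
memory block 5: place P7 (53 MB), 75 MB left
memory block 6: place P8 (127 MB), 1 MB left
memory block 7: place P9 (99 MB), 29 MB left
memory block 8: place P10 (100 MB), 28 MB left
memory block 9: place P11 (85 MB), 43 MB left
memory block 10: place P12 (68 MB), 60 MB left
memory block 10: place P13 (60 MB), 0 MB left
memory block 11: place P14 (94 MB), 34 MB left
memory block 12: place P15 (109 MB), 19 MB left
memory block 13: place P16 (88 MB), 40 MB left
memory block 13: place P17 (10 MB), 30 MB left
13 memory blocks × 128 MB = 1664 MB; used 1288 MB; unused 376 MB.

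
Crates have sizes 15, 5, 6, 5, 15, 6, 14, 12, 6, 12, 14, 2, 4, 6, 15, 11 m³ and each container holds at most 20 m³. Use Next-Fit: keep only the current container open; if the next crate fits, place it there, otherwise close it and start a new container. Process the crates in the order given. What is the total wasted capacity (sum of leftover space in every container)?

container 1: place 15 m³, 5 m³ left
container 1: place 5 m³, 0 m³ left
container 2: place 6 m³, 14 m³ left
container 2: place 5 m³, 9 m³ left
container 3: place 15 m³, 5 m³ left
container 4: place 6 m³, 14 m³ left
container 4: place 14 m³, 0 m³ left
container 5: place 12 m³, 8 m³ left
container 5: place 6 m³, 2 m³ left
container 6: place 12 m³, 8 m³ left
container 7: place 14 m³, 6 m³ left
container 7: place 2 m³, 4 m³ left
container 7: place 4 m³, 0 m³ left
container 8: place 6 m³, 14 m³ left
container 9: place 15 m³, 5 m³ left
container 10: place 11 m³, 9 m³ left
10 containers × 20 m³ = 200 m³; used 148 m³; unused 52 m³.

52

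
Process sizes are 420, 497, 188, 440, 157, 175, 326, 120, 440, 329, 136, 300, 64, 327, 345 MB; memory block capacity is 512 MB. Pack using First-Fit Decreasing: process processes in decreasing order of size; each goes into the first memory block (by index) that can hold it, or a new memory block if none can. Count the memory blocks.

9 memory blocks

Sorted descending: 497, 440, 440, 420, 345, 329, 327, 326, 300, 188, 175, 157, 136, 120, 64.
memory block 1: place 497 MB, 15 MB left
memory block 2: place 440 MB, 72 MB left
memory block 3: place 440 MB, 72 MB left
memory block 4: place 420 MB, 92 MB left
memory block 5: place 345 MB, 167 MB left
memory block 6: place 329 MB, 183 MB left
memory block 7: place 327 MB, 185 MB left
memory block 8: place 326 MB, 186 MB left
memory block 9: place 300 MB, 212 MB left
memory block 9: place 188 MB, 24 MB left
memory block 6: place 175 MB, 8 MB left
memory block 5: place 157 MB, 10 MB left
memory block 7: place 136 MB, 49 MB left
memory block 8: place 120 MB, 66 MB left
memory block 2: place 64 MB, 8 MB left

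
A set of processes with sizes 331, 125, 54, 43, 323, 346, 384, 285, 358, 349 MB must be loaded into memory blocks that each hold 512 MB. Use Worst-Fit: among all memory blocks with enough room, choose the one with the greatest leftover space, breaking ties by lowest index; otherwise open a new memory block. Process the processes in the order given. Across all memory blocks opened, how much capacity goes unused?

986

memory block 1: place 331 MB, 181 MB left
memory block 1: place 125 MB, 56 MB left
memory block 1: place 54 MB, 2 MB left
memory block 2: place 43 MB, 469 MB left
memory block 2: place 323 MB, 146 MB left
memory block 3: place 346 MB, 166 MB left
memory block 4: place 384 MB, 128 MB left
memory block 5: place 285 MB, 227 MB left
memory block 6: place 358 MB, 154 MB left
memory block 7: place 349 MB, 163 MB left
7 memory blocks × 512 MB = 3584 MB; used 2598 MB; unused 986 MB.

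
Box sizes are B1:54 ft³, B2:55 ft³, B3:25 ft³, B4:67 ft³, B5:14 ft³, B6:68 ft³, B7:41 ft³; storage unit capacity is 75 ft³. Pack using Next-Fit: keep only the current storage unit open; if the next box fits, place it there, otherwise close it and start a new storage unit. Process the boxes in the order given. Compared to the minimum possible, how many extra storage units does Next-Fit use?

Next-Fit: [54] [55] [25] [67] [14] [68] [41] → 7 storage units.
Total size 324 ft³; any packing needs at least ⌈324/75⌉ = 5 storage units.
An optimal packing achieves that bound: [68] [67] [55,14] [54] [41,25] → 5 storage units.
Excess: 7 − 5 = 2.

2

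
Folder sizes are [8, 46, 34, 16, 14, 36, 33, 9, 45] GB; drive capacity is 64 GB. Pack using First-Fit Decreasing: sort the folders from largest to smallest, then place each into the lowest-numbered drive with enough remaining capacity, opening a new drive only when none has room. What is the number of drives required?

5

Sorted descending: 46, 45, 36, 34, 33, 16, 14, 9, 8.
Put 46 GB in drive 1; 18 GB remain.
Put 45 GB in drive 2; 19 GB remain.
Put 36 GB in drive 3; 28 GB remain.
Put 34 GB in drive 4; 30 GB remain.
Put 33 GB in drive 5; 31 GB remain.
Put 16 GB in drive 1; 2 GB remain.
Put 14 GB in drive 2; 5 GB remain.
Put 9 GB in drive 3; 19 GB remain.
Put 8 GB in drive 3; 11 GB remain.
Final drives: [46,16] [45,14] [36,9,8] [34] [33].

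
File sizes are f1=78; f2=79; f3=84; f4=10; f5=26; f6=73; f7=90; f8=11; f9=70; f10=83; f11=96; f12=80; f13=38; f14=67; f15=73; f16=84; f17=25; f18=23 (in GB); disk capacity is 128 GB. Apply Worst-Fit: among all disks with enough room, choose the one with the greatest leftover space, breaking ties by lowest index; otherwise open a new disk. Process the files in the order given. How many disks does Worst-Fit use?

12 disks

f1 (78 GB) → disk 1 (remaining 50 GB)
f2 (79 GB) → disk 2 (remaining 49 GB)
f3 (84 GB) → disk 3 (remaining 44 GB)
f4 (10 GB) → disk 1 (remaining 40 GB)
f5 (26 GB) → disk 2 (remaining 23 GB)
f6 (73 GB) → disk 4 (remaining 55 GB)
f7 (90 GB) → disk 5 (remaining 38 GB)
f8 (11 GB) → disk 4 (remaining 44 GB)
f9 (70 GB) → disk 6 (remaining 58 GB)
f10 (83 GB) → disk 7 (remaining 45 GB)
f11 (96 GB) → disk 8 (remaining 32 GB)
f12 (80 GB) → disk 9 (remaining 48 GB)
f13 (38 GB) → disk 6 (remaining 20 GB)
f14 (67 GB) → disk 10 (remaining 61 GB)
f15 (73 GB) → disk 11 (remaining 55 GB)
f16 (84 GB) → disk 12 (remaining 44 GB)
f17 (25 GB) → disk 10 (remaining 36 GB)
f18 (23 GB) → disk 11 (remaining 32 GB)
Final disks: [78,10] [79,26] [84] [73,11] [90] [70,38] [83] [96] [80] [67,25] [73,23] [84].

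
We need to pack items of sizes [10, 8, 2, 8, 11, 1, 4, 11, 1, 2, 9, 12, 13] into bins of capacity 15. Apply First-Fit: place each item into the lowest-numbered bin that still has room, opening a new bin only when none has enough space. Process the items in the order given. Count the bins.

8

10 → bin 1 (remaining 5)
8 → bin 2 (remaining 7)
2 → bin 1 (remaining 3)
8 → bin 3 (remaining 7)
11 → bin 4 (remaining 4)
1 → bin 1 (remaining 2)
4 → bin 2 (remaining 3)
11 → bin 5 (remaining 4)
1 → bin 1 (remaining 1)
2 → bin 2 (remaining 1)
9 → bin 6 (remaining 6)
12 → bin 7 (remaining 3)
13 → bin 8 (remaining 2)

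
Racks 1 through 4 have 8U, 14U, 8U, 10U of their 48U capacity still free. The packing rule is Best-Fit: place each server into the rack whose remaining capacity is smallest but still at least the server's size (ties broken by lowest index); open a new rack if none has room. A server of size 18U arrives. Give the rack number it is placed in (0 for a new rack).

No rack has ≥ 18U free, so a new rack is opened.

0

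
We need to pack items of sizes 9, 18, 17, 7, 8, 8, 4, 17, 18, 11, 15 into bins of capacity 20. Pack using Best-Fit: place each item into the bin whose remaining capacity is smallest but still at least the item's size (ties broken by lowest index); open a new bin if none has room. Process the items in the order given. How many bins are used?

8

Put 9 in bin 1; 11 remain.
Put 18 in bin 2; 2 remain.
Put 17 in bin 3; 3 remain.
Put 7 in bin 1; 4 remain.
Put 8 in bin 4; 12 remain.
Put 8 in bin 4; 4 remain.
Put 4 in bin 1; 0 remain.
Put 17 in bin 5; 3 remain.
Put 18 in bin 6; 2 remain.
Put 11 in bin 7; 9 remain.
Put 15 in bin 8; 5 remain.
Final bins: [9,7,4] [18] [17] [8,8] [17] [18] [11] [15].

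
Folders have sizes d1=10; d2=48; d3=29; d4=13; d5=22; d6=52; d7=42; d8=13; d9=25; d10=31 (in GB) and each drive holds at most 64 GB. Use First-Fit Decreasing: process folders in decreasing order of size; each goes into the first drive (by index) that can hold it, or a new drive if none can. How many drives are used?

5

Sorted descending: 52, 48, 42, 31, 29, 25, 22, 13, 13, 10.
52 GB → drive 1 (remaining 12 GB)
48 GB → drive 2 (remaining 16 GB)
42 GB → drive 3 (remaining 22 GB)
31 GB → drive 4 (remaining 33 GB)
29 GB → drive 4 (remaining 4 GB)
25 GB → drive 5 (remaining 39 GB)
22 GB → drive 3 (remaining 0 GB)
13 GB → drive 2 (remaining 3 GB)
13 GB → drive 5 (remaining 26 GB)
10 GB → drive 1 (remaining 2 GB)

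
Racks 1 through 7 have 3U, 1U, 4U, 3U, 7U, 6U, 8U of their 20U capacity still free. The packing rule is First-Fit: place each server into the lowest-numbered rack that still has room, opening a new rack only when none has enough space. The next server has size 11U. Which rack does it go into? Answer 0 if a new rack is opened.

No rack has ≥ 11U free, so a new rack is opened.

0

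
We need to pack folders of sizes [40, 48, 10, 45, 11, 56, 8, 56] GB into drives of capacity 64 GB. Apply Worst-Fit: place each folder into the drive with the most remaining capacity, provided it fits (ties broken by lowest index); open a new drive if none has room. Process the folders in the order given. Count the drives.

40 GB → drive 1 (remaining 24 GB)
48 GB → drive 2 (remaining 16 GB)
10 GB → drive 1 (remaining 14 GB)
45 GB → drive 3 (remaining 19 GB)
11 GB → drive 3 (remaining 8 GB)
56 GB → drive 4 (remaining 8 GB)
8 GB → drive 2 (remaining 8 GB)
56 GB → drive 5 (remaining 8 GB)

5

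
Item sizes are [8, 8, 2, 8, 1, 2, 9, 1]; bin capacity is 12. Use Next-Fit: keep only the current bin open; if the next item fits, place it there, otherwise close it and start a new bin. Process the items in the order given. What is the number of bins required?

4 bins

bin 1: place 8, 4 left
bin 2: place 8, 4 left
bin 2: place 2, 2 left
bin 3: place 8, 4 left
bin 3: place 1, 3 left
bin 3: place 2, 1 left
bin 4: place 9, 3 left
bin 4: place 1, 2 left
Final bins: [8] [8,2] [8,1,2] [9,1].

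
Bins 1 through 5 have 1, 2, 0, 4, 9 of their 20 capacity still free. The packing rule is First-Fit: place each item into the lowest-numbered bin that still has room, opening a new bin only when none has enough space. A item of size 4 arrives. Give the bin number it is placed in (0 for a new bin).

Bins with room: bin 4 (4), bin 5 (9).
The first with room is bin 4.

4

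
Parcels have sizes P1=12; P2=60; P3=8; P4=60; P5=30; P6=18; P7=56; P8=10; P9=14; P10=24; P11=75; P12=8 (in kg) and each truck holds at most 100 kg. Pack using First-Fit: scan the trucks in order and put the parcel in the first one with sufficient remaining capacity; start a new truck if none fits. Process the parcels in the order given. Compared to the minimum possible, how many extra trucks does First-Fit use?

First-Fit: [12,60,8,18] [60,30,10] [56,14,24] [75,8] → 4 trucks.
Total size 375 kg; any packing needs at least ⌈375/100⌉ = 4 trucks.
So 4 is already optimal.

0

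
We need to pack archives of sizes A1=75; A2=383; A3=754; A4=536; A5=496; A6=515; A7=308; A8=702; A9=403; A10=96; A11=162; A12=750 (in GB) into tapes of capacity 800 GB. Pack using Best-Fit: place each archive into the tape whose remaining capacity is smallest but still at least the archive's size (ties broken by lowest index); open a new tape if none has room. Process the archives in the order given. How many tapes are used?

tape 1: place A1 (75 GB), 725 GB left
tape 1: place A2 (383 GB), 342 GB left
tape 2: place A3 (754 GB), 46 GB left
tape 3: place A4 (536 GB), 264 GB left
tape 4: place A5 (496 GB), 304 GB left
tape 5: place A6 (515 GB), 285 GB left
tape 1: place A7 (308 GB), 34 GB left
tape 6: place A8 (702 GB), 98 GB left
tape 7: place A9 (403 GB), 397 GB left
tape 6: place A10 (96 GB), 2 GB left
tape 3: place A11 (162 GB), 102 GB left
tape 8: place A12 (750 GB), 50 GB left

8 tapes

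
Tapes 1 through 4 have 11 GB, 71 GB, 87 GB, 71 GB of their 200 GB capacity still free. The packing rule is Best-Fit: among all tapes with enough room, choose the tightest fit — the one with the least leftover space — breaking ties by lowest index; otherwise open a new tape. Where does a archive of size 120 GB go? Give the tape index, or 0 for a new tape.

No tape has ≥ 120 GB free, so a new tape is opened.

0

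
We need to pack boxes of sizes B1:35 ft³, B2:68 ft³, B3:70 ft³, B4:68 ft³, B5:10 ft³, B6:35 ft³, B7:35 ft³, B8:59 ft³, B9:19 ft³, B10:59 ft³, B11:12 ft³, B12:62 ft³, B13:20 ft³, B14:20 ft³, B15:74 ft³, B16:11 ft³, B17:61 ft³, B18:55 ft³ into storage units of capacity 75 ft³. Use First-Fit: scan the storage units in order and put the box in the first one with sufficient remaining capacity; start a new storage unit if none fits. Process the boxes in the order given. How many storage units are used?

B1 (35 ft³) → storage unit 1 (remaining 40 ft³)
B2 (68 ft³) → storage unit 2 (remaining 7 ft³)
B3 (70 ft³) → storage unit 3 (remaining 5 ft³)
B4 (68 ft³) → storage unit 4 (remaining 7 ft³)
B5 (10 ft³) → storage unit 1 (remaining 30 ft³)
B6 (35 ft³) → storage unit 5 (remaining 40 ft³)
B7 (35 ft³) → storage unit 5 (remaining 5 ft³)
B8 (59 ft³) → storage unit 6 (remaining 16 ft³)
B9 (19 ft³) → storage unit 1 (remaining 11 ft³)
B10 (59 ft³) → storage unit 7 (remaining 16 ft³)
B11 (12 ft³) → storage unit 6 (remaining 4 ft³)
B12 (62 ft³) → storage unit 8 (remaining 13 ft³)
B13 (20 ft³) → storage unit 9 (remaining 55 ft³)
B14 (20 ft³) → storage unit 9 (remaining 35 ft³)
B15 (74 ft³) → storage unit 10 (remaining 1 ft³)
B16 (11 ft³) → storage unit 1 (remaining 0 ft³)
B17 (61 ft³) → storage unit 11 (remaining 14 ft³)
B18 (55 ft³) → storage unit 12 (remaining 20 ft³)
Final storage units: [35,10,19,11] [68] [70] [68] [35,35] [59,12] [59] [62] [20,20] [74] [61] [55].

12 storage units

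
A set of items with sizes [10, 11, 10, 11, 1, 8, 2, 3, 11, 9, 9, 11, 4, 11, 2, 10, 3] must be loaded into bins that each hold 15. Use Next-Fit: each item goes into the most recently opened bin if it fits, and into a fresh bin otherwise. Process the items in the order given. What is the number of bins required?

Put 10 in bin 1; 5 remain.
Put 11 in bin 2; 4 remain.
Put 10 in bin 3; 5 remain.
Put 11 in bin 4; 4 remain.
Put 1 in bin 4; 3 remain.
Put 8 in bin 5; 7 remain.
Put 2 in bin 5; 5 remain.
Put 3 in bin 5; 2 remain.
Put 11 in bin 6; 4 remain.
Put 9 in bin 7; 6 remain.
Put 9 in bin 8; 6 remain.
Put 11 in bin 9; 4 remain.
Put 4 in bin 9; 0 remain.
Put 11 in bin 10; 4 remain.
Put 2 in bin 10; 2 remain.
Put 10 in bin 11; 5 remain.
Put 3 in bin 11; 2 remain.
Final bins: [10] [11] [10] [11,1] [8,2,3] [11] [9] [9] [11,4] [11,2] [10,3].

11 bins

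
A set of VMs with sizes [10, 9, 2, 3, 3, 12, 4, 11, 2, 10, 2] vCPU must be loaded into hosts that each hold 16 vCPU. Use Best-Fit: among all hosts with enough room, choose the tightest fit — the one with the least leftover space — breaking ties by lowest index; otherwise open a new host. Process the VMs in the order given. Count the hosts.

5

host 1: place 10 vCPU, 6 vCPU left
host 2: place 9 vCPU, 7 vCPU left
host 1: place 2 vCPU, 4 vCPU left
host 1: place 3 vCPU, 1 vCPU left
host 2: place 3 vCPU, 4 vCPU left
host 3: place 12 vCPU, 4 vCPU left
host 2: place 4 vCPU, 0 vCPU left
host 4: place 11 vCPU, 5 vCPU left
host 3: place 2 vCPU, 2 vCPU left
host 5: place 10 vCPU, 6 vCPU left
host 3: place 2 vCPU, 0 vCPU left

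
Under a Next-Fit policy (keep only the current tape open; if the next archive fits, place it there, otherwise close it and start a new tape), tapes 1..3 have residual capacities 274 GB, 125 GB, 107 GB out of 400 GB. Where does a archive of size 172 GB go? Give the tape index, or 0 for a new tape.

0

Next-Fit only looks at tape 3, which has 107 GB free.
172 GB does not fit, so a new tape is opened.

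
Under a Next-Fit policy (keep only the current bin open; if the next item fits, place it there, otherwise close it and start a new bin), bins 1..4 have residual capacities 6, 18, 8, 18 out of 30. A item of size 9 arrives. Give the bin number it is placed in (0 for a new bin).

4

Next-Fit only looks at bin 4, which has 18 free.
9 fits there.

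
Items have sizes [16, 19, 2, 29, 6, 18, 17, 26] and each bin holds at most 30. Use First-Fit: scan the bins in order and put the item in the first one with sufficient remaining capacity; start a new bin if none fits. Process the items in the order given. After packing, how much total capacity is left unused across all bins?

47

Put 16 in bin 1; 14 remain.
Put 19 in bin 2; 11 remain.
Put 2 in bin 1; 12 remain.
Put 29 in bin 3; 1 remain.
Put 6 in bin 1; 6 remain.
Put 18 in bin 4; 12 remain.
Put 17 in bin 5; 13 remain.
Put 26 in bin 6; 4 remain.
6 bins × 30 = 180; used 133; unused 47.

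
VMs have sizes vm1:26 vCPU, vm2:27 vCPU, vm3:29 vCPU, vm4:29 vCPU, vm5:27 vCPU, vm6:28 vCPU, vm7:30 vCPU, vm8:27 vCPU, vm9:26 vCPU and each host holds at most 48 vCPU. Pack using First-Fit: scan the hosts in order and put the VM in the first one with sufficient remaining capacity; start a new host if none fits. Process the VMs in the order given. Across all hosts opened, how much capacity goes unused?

183

Put vm1 (26 vCPU) in host 1; 22 vCPU remain.
Put vm2 (27 vCPU) in host 2; 21 vCPU remain.
Put vm3 (29 vCPU) in host 3; 19 vCPU remain.
Put vm4 (29 vCPU) in host 4; 19 vCPU remain.
Put vm5 (27 vCPU) in host 5; 21 vCPU remain.
Put vm6 (28 vCPU) in host 6; 20 vCPU remain.
Put vm7 (30 vCPU) in host 7; 18 vCPU remain.
Put vm8 (27 vCPU) in host 8; 21 vCPU remain.
Put vm9 (26 vCPU) in host 9; 22 vCPU remain.
9 hosts × 48 vCPU = 432 vCPU; used 249 vCPU; unused 183 vCPU.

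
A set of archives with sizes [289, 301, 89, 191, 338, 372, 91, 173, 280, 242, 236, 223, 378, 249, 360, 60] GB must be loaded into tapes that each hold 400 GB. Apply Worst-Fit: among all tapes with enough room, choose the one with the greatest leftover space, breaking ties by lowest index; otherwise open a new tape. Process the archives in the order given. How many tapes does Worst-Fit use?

12 tapes

tape 1: place 289 GB, 111 GB left
tape 2: place 301 GB, 99 GB left
tape 1: place 89 GB, 22 GB left
tape 3: place 191 GB, 209 GB left
tape 4: place 338 GB, 62 GB left
tape 5: place 372 GB, 28 GB left
tape 3: place 91 GB, 118 GB left
tape 6: place 173 GB, 227 GB left
tape 7: place 280 GB, 120 GB left
tape 8: place 242 GB, 158 GB left
tape 9: place 236 GB, 164 GB left
tape 6: place 223 GB, 4 GB left
tape 10: place 378 GB, 22 GB left
tape 11: place 249 GB, 151 GB left
tape 12: place 360 GB, 40 GB left
tape 9: place 60 GB, 104 GB left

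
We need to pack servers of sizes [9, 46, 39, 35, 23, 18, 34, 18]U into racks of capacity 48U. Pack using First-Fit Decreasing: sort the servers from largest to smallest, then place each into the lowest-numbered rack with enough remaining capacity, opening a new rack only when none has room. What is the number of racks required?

Sorted descending: 46, 39, 35, 34, 23, 18, 18, 9.
Put 46U in rack 1; 2U remain.
Put 39U in rack 2; 9U remain.
Put 35U in rack 3; 13U remain.
Put 34U in rack 4; 14U remain.
Put 23U in rack 5; 25U remain.
Put 18U in rack 5; 7U remain.
Put 18U in rack 6; 30U remain.
Put 9U in rack 2; 0U remain.
Final racks: [46] [39,9] [35] [34] [23,18] [18].

6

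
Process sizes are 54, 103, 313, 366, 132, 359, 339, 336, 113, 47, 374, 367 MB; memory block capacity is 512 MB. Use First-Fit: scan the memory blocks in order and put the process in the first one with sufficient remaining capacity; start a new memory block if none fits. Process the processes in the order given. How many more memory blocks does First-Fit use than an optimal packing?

0

First-Fit: [54,103,313] [366,132] [359,113] [339,47] [336] [374] [367] → 7 memory blocks.
7 processes exceed 256 MB (half the capacity), and no two of those can share a memory block, so at least 7 memory blocks are needed.
So 7 is already optimal.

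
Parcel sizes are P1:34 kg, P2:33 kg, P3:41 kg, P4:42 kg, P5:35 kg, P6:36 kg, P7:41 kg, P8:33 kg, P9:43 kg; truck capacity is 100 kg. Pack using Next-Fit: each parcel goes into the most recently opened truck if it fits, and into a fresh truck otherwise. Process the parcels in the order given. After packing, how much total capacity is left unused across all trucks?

truck 1: place P1 (34 kg), 66 kg left
truck 1: place P2 (33 kg), 33 kg left
truck 2: place P3 (41 kg), 59 kg left
truck 2: place P4 (42 kg), 17 kg left
truck 3: place P5 (35 kg), 65 kg left
truck 3: place P6 (36 kg), 29 kg left
truck 4: place P7 (41 kg), 59 kg left
truck 4: place P8 (33 kg), 26 kg left
truck 5: place P9 (43 kg), 57 kg left
5 trucks × 100 kg = 500 kg; used 338 kg; unused 162 kg.

162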